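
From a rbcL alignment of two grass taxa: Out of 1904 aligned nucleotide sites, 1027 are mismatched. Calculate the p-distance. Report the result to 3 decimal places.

0.539

p = 1027/1904 = 0.539390… ≈ 0.539 (to 3 d.p.).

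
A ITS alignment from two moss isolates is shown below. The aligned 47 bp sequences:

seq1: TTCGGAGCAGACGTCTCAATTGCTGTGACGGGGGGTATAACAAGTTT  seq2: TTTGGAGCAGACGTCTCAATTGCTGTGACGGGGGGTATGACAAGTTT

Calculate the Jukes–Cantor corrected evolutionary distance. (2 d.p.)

0.04

The sequences differ at 2 of 47 sites (3, 39), so p = 2/47 ≈ 0.042553.
d = −(3/4) ln(1 − 4p/3) = −0.75 ln(1 − 0.056737) = −0.75 ln(0.943263)
  = −0.75 × (-0.058410) = 0.043808 substitutions/site.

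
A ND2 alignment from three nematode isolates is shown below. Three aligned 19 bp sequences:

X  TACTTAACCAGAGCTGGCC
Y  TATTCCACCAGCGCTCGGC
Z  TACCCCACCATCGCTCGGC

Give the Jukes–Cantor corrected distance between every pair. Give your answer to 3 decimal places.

d(X,Y) = 0.410, d(X,Z) = 0.507, d(Y,Z) = 0.177

X–Y: 6/19 sites differ → p ≈ 0.315789, d = −0.75 ln(1 − 0.421052) = 0.409907 ≈ 0.410.
X–Z: 7/19 sites differ → p ≈ 0.368421, d = −0.75 ln(1 − 0.491228) = 0.506816 ≈ 0.507.
Y–Z: 3/19 sites differ → p ≈ 0.157895, d = −0.75 ln(1 − 0.210527) = 0.177292 ≈ 0.177.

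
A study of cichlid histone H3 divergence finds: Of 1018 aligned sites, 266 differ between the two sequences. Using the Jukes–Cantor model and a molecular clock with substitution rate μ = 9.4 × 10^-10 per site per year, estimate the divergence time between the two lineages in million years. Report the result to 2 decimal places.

170.87

p = 266/1018 ≈ 0.261297.
d = −(3/4) ln(1 − 4p/3) = −0.75 ln(1 − 0.348396) = −0.75 ln(0.651604)
  = −0.75 × (-0.428318) = 0.321239 substitutions/site.
Under a molecular clock d = 2μt, so t = d/(2μ) = 0.321239 / (2 × 9.4 × 10^-10) = 170.87 million years.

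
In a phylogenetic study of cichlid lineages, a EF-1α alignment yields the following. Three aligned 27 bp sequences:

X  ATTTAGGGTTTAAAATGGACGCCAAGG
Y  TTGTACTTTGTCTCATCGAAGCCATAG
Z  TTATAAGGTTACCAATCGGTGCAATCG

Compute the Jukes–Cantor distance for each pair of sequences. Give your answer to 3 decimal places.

X–Y: 13/27 sites differ → p ≈ 0.481481, d = −0.75 ln(1 − 0.641975) = 0.770364 ≈ 0.770.
X–Z: 12/27 sites differ → p ≈ 0.444444, d = −0.75 ln(1 − 0.592592) = 0.673455 ≈ 0.673.
Y–Z: 12/27 sites differ → p ≈ 0.444444, d = −0.75 ln(1 − 0.592592) = 0.673455 ≈ 0.673.

d(X,Y) = 0.770, d(X,Z) = 0.673, d(Y,Z) = 0.673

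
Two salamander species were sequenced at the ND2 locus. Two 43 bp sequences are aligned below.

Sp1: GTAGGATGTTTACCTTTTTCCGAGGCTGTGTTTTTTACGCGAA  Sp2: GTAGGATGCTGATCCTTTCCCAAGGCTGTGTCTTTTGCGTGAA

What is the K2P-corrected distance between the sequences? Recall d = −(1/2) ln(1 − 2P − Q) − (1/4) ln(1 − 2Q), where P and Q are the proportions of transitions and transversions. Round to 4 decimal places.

Of 43 sites, 8 differences are transitions and 1 are transversions, so P = 8/43 ≈ 0.186047 and Q = 1/43 ≈ 0.023256.
Under the Kimura two-parameter model, d = −½ ln(1 − 2P − Q) − ¼ ln(1 − 2Q).
1 − 2P − Q = 0.60465, giving −½ ln(0.60465) = 0.251553.
1 − 2Q = 0.953488, giving −¼ ln(0.953488) = 0.011907.
d = 0.251553 + 0.011907 = 0.263460.

0.2635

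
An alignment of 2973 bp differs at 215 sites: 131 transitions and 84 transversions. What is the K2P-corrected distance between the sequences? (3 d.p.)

P = 131/2973 ≈ 0.044063 and Q = 84/2973 ≈ 0.028254.
Under the Kimura two-parameter model, d = −½ ln(1 − 2P − Q) − ¼ ln(1 − 2Q).
1 − 2P − Q = 0.88362, giving −½ ln(0.88362) = 0.061864.
1 − 2Q = 0.943492, giving −¼ ln(0.943492) = 0.014542.
d = 0.061864 + 0.014542 = 0.076406.

0.076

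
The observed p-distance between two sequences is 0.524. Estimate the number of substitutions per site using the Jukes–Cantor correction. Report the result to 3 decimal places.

d = −(3/4) ln(1 − 4p/3) = −0.75 ln(1 − 0.698667) = −0.75 ln(0.301333)
  = −0.75 × (-1.199539) = 0.899654 substitutions/site.

0.900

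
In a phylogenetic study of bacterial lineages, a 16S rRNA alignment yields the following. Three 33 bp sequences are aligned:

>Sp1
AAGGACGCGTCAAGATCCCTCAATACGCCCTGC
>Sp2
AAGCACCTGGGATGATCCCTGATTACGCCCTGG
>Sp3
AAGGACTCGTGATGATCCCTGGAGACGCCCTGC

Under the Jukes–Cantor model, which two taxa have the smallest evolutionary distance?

Sp1–Sp2: 9/33 differ, p = 0.273, d = 0.339.
Sp1–Sp3: 6/33 differ, p = 0.182, d = 0.208.
Sp2–Sp3: 8/33 differ, p = 0.242, d = 0.293.
The smallest distance is between Sp1 and Sp3.

Sp1 and Sp3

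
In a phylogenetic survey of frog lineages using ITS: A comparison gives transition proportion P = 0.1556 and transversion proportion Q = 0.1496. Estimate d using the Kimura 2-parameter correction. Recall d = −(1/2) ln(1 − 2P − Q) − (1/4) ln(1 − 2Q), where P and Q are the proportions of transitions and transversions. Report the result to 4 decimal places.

0.3977

Under the Kimura two-parameter model, d = −½ ln(1 − 2P − Q) − ¼ ln(1 − 2Q).
1 − 2P − Q = 0.5392, giving −½ ln(0.5392) = 0.308834.
1 − 2Q = 0.7008, giving −¼ ln(0.7008) = 0.088883.
d = 0.308834 + 0.088883 = 0.397717.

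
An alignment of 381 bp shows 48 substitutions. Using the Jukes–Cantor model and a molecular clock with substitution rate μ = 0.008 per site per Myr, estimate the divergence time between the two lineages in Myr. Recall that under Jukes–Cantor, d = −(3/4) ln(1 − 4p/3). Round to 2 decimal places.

8.62

p = 48/381 ≈ 0.125984.
d = −(3/4) ln(1 − 4p/3) = −0.75 ln(1 − 0.167979) = −0.75 ln(0.832021)
  = −0.75 × (-0.183898) = 0.137924 substitutions/site.
Under a molecular clock d = 2μt, so t = d/(2μ) = 0.137924 / (2 × 0.008) = 8.62 Myr.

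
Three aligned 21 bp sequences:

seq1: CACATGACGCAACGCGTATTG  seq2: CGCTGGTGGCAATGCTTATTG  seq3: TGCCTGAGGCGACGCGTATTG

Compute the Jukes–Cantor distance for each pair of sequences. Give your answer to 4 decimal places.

seq1–seq2: 7/21 sites differ → p ≈ 0.333333, d = −0.75 ln(1 − 0.444444) = 0.440839 ≈ 0.4408.
seq1–seq3: 5/21 sites differ → p ≈ 0.238095, d = −0.75 ln(1 − 0.31746) = 0.286451 ≈ 0.2865.
seq2–seq3: 7/21 sites differ → p ≈ 0.333333, d = −0.75 ln(1 − 0.444444) = 0.440839 ≈ 0.4408.

d(seq1,seq2) = 0.4408, d(seq1,seq3) = 0.2865, d(seq2,seq3) = 0.4408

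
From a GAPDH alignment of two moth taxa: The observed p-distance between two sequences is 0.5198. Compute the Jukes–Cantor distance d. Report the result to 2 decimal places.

d = −(3/4) ln(1 − 4p/3) = −0.75 ln(1 − 0.693067) = −0.75 ln(0.306933)
  = −0.75 × (-1.181126) = 0.885845 substitutions/site.

0.89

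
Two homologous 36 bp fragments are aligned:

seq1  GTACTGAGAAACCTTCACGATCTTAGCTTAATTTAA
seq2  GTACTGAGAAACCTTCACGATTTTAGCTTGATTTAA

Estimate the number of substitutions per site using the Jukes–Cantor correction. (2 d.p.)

The sequences differ at 2 of 36 sites (22, 30), so p = 2/36 ≈ 0.055556.
d = −(3/4) ln(1 − 4p/3) = −0.75 ln(1 − 0.074075) = −0.75 ln(0.925925)
  = −0.75 × (-0.076962) = 0.057722 substitutions/site.

0.06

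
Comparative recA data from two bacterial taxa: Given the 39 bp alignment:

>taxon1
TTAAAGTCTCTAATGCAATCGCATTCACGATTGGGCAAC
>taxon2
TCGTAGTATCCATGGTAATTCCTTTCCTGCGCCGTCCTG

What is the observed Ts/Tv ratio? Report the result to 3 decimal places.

0.500

Transitions are A↔G and C↔T; transversions are all other mismatches.
Transitions: 7. Transversions: 14.
R = 7/14 = 0.500.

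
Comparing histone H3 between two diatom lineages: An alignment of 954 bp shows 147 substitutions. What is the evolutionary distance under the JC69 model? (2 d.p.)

p = 147/954 ≈ 0.154088.
d = −(3/4) ln(1 − 4p/3) = −0.75 ln(1 − 0.205451) = −0.75 ln(0.794549)
  = −0.75 × (-0.229981) = 0.172486 substitutions/site.

0.17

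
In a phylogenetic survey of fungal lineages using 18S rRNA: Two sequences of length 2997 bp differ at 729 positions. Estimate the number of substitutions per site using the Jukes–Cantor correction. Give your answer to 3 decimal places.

p = 729/2997 ≈ 0.243243.
d = −(3/4) ln(1 − 4p/3) = −0.75 ln(1 − 0.324324) = −0.75 ln(0.675676)
  = −0.75 × (-0.392042) = 0.294032 substitutions/site.

0.294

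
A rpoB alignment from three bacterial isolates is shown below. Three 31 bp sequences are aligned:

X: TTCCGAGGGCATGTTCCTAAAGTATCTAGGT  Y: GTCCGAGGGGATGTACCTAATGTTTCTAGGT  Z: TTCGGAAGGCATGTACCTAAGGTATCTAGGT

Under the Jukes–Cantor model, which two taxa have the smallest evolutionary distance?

X–Y: 5/31 differ, p = 0.161, d = 0.182.
X–Z: 4/31 differ, p = 0.129, d = 0.142.
Y–Z: 6/31 differ, p = 0.194, d = 0.224.
The smallest distance is between X and Z.

X and Z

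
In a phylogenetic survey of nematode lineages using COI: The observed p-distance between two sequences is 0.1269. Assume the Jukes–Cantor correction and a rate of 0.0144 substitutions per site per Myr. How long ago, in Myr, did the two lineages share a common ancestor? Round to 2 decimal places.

4.83

d = −(3/4) ln(1 − 4p/3) = −0.75 ln(1 − 0.1692) = −0.75 ln(0.8308)
  = −0.75 × (-0.185366) = 0.139025 substitutions/site.
Under a molecular clock d = 2μt, so t = d/(2μ) = 0.139025 / (2 × 0.0144) = 4.83 Myr.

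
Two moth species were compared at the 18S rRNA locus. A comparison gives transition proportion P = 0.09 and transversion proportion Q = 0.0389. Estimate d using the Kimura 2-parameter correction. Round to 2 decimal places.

0.14

Under the Kimura two-parameter model, d = −½ ln(1 − 2P − Q) − ¼ ln(1 − 2Q).
1 − 2P − Q = 0.7811, giving −½ ln(0.7811) = 0.123526.
1 − 2Q = 0.9222, giving −¼ ln(0.9222) = 0.020248.
d = 0.123526 + 0.020248 = 0.143774.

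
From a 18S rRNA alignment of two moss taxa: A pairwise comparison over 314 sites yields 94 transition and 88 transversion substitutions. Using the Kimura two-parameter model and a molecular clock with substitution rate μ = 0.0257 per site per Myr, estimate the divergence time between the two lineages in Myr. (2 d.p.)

24.54

P = 94/314 ≈ 0.299363 and Q = 88/314 ≈ 0.280255.
Under the Kimura two-parameter model, d = −½ ln(1 − 2P − Q) − ¼ ln(1 − 2Q).
1 − 2P − Q = 0.121019, giving −½ ln(0.121019) = 1.055904.
1 − 2Q = 0.43949, giving −¼ ln(0.43949) = 0.205535.
d = 1.055904 + 0.205535 = 1.261439.
Under a molecular clock d = 2μt, so t = d/(2μ) = 1.261439 / (2 × 0.0257) = 24.54 Myr.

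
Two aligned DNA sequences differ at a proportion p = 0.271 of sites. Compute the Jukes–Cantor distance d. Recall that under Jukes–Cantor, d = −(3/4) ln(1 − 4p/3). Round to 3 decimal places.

0.336

d = −(3/4) ln(1 − 4p/3) = −0.75 ln(1 − 0.361333) = −0.75 ln(0.638667)
  = −0.75 × (-0.448372) = 0.336279 substitutions/site.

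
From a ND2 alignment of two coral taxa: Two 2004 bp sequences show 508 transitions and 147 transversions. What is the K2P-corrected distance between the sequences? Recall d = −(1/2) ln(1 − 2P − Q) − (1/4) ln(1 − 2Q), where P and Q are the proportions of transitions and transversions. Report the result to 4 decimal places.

P = 508/2004 ≈ 0.253493 and Q = 147/2004 ≈ 0.073353.
Under the Kimura two-parameter model, d = −½ ln(1 − 2P − Q) − ¼ ln(1 − 2Q).
1 − 2P − Q = 0.419661, giving −½ ln(0.419661) = 0.434154.
1 − 2Q = 0.853294, giving −¼ ln(0.853294) = 0.039663.
d = 0.434154 + 0.039663 = 0.473817.

0.4738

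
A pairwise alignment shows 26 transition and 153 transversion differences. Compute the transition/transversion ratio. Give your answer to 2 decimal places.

R = 26/153 = 0.169934… ≈ 0.17 (to 2 d.p.).

0.17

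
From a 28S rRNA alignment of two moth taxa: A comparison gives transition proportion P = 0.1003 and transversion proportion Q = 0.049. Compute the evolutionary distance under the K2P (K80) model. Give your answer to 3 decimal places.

Under the Kimura two-parameter model, d = −½ ln(1 − 2P − Q) − ¼ ln(1 − 2Q).
1 − 2P − Q = 0.7504, giving −½ ln(0.7504) = 0.143574.
1 − 2Q = 0.902, giving −¼ ln(0.902) = 0.025785.
d = 0.143574 + 0.025785 = 0.169359.

0.169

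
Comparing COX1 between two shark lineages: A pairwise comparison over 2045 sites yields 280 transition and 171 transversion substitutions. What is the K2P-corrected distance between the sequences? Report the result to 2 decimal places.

P = 280/2045 ≈ 0.136919 and Q = 171/2045 ≈ 0.083619.
Under the Kimura two-parameter model, d = −½ ln(1 − 2P − Q) − ¼ ln(1 − 2Q).
1 − 2P − Q = 0.642543, giving −½ ln(0.642543) = 0.221161.
1 − 2Q = 0.832762, giving −¼ ln(0.832762) = 0.045752.
d = 0.221161 + 0.045752 = 0.266913.

0.27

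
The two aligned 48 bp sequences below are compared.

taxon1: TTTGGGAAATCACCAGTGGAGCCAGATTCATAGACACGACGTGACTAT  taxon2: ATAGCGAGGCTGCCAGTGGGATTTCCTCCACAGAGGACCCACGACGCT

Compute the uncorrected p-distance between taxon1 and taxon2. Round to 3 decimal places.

The sequences differ at 26 of 48 positions.
p = 26/48 = 0.541666… ≈ 0.542 (to 3 d.p.).

0.542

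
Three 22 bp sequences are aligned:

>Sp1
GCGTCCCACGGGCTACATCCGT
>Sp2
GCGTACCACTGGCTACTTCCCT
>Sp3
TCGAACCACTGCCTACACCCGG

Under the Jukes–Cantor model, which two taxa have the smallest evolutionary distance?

Sp1 and Sp2

Sp1–Sp2: 4/22 differ, p = 0.182, d = 0.208.
Sp1–Sp3: 7/22 differ, p = 0.318, d = 0.414.
Sp2–Sp3: 7/22 differ, p = 0.318, d = 0.414.
The smallest distance is between Sp1 and Sp2.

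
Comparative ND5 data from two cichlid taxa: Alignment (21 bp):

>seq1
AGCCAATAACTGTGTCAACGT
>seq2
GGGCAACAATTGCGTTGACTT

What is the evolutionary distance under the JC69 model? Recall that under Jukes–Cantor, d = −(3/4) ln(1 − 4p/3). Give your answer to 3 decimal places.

The sequences differ at 8 of 21 sites (1, 3, 7, 10, 13, 16, 17, 20), so p = 8/21 ≈ 0.380952.
d = −(3/4) ln(1 − 4p/3) = −0.75 ln(1 − 0.507936) = −0.75 ln(0.492064)
  = −0.75 × (-0.709146) = 0.531860 substitutions/site.

0.532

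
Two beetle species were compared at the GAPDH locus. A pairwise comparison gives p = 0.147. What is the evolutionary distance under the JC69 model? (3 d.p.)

0.164

d = −(3/4) ln(1 − 4p/3) = −0.75 ln(1 − 0.196) = −0.75 ln(0.804)
  = −0.75 × (-0.218156) = 0.163617 substitutions/site.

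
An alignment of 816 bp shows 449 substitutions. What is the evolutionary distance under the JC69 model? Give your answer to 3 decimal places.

p = 449/816 ≈ 0.550245.
d = −(3/4) ln(1 − 4p/3) = −0.75 ln(1 − 0.73366) = −0.75 ln(0.26634)
  = −0.75 × (-1.322982) = 0.992237 substitutions/site.

0.992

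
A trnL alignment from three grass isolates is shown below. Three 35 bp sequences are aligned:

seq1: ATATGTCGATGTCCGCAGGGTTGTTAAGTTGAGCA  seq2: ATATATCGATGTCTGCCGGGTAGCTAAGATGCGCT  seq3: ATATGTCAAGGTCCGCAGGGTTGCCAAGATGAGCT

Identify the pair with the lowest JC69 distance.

seq1–seq2: 8/35 differ, p = 0.229, d = 0.273.
seq1–seq3: 6/35 differ, p = 0.171, d = 0.195.
seq2–seq3: 8/35 differ, p = 0.229, d = 0.273.
The smallest distance is between seq1 and seq3.

seq1 and seq3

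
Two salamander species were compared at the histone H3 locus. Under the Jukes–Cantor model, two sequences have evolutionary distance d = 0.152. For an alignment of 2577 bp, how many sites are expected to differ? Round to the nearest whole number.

Invert JC69: p = (3/4)(1 − e^(−4d/3)) = 0.75 × (1 − e^(-0.202667)) = 0.75 × (1 − 0.816550) = 0.137588.
Expected differing sites = pL ≈ 0.137588 × 2577 = 354.564276 ≈ 355.

355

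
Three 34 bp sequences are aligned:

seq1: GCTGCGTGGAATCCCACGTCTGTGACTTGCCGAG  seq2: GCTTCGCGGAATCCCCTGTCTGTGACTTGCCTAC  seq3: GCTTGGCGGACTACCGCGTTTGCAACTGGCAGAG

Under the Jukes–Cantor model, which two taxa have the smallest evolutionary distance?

seq1–seq2: 6/34 differ, p = 0.176, d = 0.201.
seq1–seq3: 11/34 differ, p = 0.324, d = 0.423.
seq2–seq3: 12/34 differ, p = 0.353, d = 0.477.
The smallest distance is between seq1 and seq2.

seq1 and seq2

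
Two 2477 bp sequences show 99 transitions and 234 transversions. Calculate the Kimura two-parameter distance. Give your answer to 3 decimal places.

P = 99/2477 ≈ 0.039968 and Q = 234/2477 ≈ 0.094469.
Under the Kimura two-parameter model, d = −½ ln(1 − 2P − Q) − ¼ ln(1 − 2Q).
1 − 2P − Q = 0.825595, giving −½ ln(0.825595) = 0.095825.
1 − 2Q = 0.811062, giving −¼ ln(0.811062) = 0.052353.
d = 0.095825 + 0.052353 = 0.148178.

0.148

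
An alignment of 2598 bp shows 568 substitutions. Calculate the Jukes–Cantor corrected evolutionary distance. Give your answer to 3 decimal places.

0.258

p = 568/2598 ≈ 0.21863.
d = −(3/4) ln(1 − 4p/3) = −0.75 ln(1 − 0.291507) = −0.75 ln(0.708493)
  = −0.75 × (-0.344615) = 0.258461 substitutions/site.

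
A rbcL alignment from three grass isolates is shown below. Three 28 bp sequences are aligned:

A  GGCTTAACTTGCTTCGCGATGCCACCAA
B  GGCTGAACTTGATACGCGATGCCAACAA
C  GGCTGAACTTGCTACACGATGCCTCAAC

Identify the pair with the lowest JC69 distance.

A and B

A–B: 4/28 differ, p = 0.143, d = 0.158.
A–C: 6/28 differ, p = 0.214, d = 0.252.
B–C: 6/28 differ, p = 0.214, d = 0.252.
The smallest distance is between A and B.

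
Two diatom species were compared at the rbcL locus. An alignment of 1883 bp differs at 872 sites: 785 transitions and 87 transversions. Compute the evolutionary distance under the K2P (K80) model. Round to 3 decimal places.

1.084

P = 785/1883 ≈ 0.416888 and Q = 87/1883 ≈ 0.046203.
Under the Kimura two-parameter model, d = −½ ln(1 − 2P − Q) − ¼ ln(1 − 2Q).
1 − 2P − Q = 0.120021, giving −½ ln(0.120021) = 1.060044.
1 − 2Q = 0.907594, giving −¼ ln(0.907594) = 0.024240.
d = 1.060044 + 0.024240 = 1.084284.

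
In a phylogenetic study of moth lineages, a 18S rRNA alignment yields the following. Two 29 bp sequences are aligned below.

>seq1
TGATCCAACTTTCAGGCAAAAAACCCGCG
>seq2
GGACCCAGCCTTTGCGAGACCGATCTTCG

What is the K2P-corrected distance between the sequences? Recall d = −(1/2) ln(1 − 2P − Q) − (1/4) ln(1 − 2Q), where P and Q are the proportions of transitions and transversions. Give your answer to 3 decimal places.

1.012

Of 29 sites, 9 differences are transitions and 6 are transversions, so P = 9/29 ≈ 0.310345 and Q = 6/29 ≈ 0.206897.
Under the Kimura two-parameter model, d = −½ ln(1 − 2P − Q) − ¼ ln(1 − 2Q).
1 − 2P − Q = 0.172413, giving −½ ln(0.172413) = 0.878931.
1 − 2Q = 0.586206, giving −¼ ln(0.586206) = 0.133521.
d = 0.878931 + 0.133521 = 1.012452.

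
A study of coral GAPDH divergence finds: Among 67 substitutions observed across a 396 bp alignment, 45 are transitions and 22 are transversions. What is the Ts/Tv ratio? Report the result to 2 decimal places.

2.05

R = 45/22 = 2.045454… ≈ 2.05 (to 2 d.p.).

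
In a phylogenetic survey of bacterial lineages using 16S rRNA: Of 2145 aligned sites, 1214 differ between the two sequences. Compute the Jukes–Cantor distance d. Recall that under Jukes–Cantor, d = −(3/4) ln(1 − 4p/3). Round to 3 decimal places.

1.054

p = 1214/2145 ≈ 0.565967.
d = −(3/4) ln(1 − 4p/3) = −0.75 ln(1 − 0.754623) = −0.75 ln(0.245377)
  = −0.75 × (-1.404959) = 1.053719 substitutions/site.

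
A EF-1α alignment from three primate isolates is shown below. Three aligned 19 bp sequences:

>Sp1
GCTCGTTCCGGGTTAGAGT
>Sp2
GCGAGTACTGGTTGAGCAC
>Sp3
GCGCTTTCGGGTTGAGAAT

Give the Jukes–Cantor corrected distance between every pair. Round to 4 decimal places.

Sp1–Sp2: 9/19 sites differ → p ≈ 0.473684, d = −0.75 ln(1 − 0.631579) = 0.748897 ≈ 0.7489.
Sp1–Sp3: 6/19 sites differ → p ≈ 0.315789, d = −0.75 ln(1 − 0.421052) = 0.409907 ≈ 0.4099.
Sp2–Sp3: 6/19 sites differ → p ≈ 0.315789, d = −0.75 ln(1 − 0.421052) = 0.409907 ≈ 0.4099.

d(Sp1,Sp2) = 0.7489, d(Sp1,Sp3) = 0.4099, d(Sp2,Sp3) = 0.4099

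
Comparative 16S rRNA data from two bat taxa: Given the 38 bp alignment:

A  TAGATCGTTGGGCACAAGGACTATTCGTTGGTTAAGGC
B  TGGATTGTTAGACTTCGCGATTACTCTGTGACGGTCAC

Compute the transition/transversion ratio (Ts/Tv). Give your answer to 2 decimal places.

Transitions are A↔G and C↔T; transversions are all other mismatches.
Transitions: 12. Transversions: 8.
R = 12/8 = 1.50.

1.50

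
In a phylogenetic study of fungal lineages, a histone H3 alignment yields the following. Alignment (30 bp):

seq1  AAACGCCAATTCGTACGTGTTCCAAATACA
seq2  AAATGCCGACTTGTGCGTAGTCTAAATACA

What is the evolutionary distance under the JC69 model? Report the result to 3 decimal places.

The sequences differ at 8 of 30 sites (4, 8, 10, 12, 15, 19, 20, 23), so p = 8/30 ≈ 0.266667.
d = −(3/4) ln(1 − 4p/3) = −0.75 ln(1 − 0.355556) = −0.75 ln(0.644444)
  = −0.75 × (-0.439367) = 0.329525 substitutions/site.

0.330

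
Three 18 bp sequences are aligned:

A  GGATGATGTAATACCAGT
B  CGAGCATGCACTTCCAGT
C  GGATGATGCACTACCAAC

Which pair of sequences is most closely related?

A–B: 6/18 differ, p = 0.333, d = 0.441.
A–C: 4/18 differ, p = 0.222, d = 0.264.
B–C: 6/18 differ, p = 0.333, d = 0.441.
The smallest distance is between A and C.

A and C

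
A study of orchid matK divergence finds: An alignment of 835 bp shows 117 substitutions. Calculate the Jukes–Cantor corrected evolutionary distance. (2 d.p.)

p = 117/835 ≈ 0.14012.
d = −(3/4) ln(1 − 4p/3) = −0.75 ln(1 − 0.186827) = −0.75 ln(0.813173)
  = −0.75 × (-0.206811) = 0.155108 substitutions/site.

0.16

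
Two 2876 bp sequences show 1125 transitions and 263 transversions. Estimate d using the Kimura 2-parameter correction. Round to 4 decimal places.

1.0854

P = 1125/2876 ≈ 0.391168 and Q = 263/2876 ≈ 0.091446.
Under the Kimura two-parameter model, d = −½ ln(1 − 2P − Q) − ¼ ln(1 − 2Q).
1 − 2P − Q = 0.126218, giving −½ ln(0.126218) = 1.034872.
1 − 2Q = 0.817108, giving −¼ ln(0.817108) = 0.050496.
d = 1.034872 + 0.050496 = 1.085368.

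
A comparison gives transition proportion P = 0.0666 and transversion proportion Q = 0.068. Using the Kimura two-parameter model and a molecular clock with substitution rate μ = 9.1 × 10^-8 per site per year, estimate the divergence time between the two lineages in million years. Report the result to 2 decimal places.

0.82

Under the Kimura two-parameter model, d = −½ ln(1 − 2P − Q) − ¼ ln(1 − 2Q).
1 − 2P − Q = 0.7988, giving −½ ln(0.7988) = 0.112322.
1 − 2Q = 0.864, giving −¼ ln(0.864) = 0.036546.
d = 0.112322 + 0.036546 = 0.148868.
Under a molecular clock d = 2μt, so t = d/(2μ) = 0.148868 / (2 × 9.1 × 10^-8) = 0.82 million years.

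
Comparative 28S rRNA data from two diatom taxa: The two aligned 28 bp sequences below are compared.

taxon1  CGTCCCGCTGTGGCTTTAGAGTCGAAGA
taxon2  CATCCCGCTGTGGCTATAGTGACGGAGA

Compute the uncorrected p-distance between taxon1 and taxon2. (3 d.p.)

The sequences differ at 5 of 28 positions (sites 2, 16, 20, 22, 25).
p = 5/28 = 0.178571… ≈ 0.179 (to 3 d.p.).

0.179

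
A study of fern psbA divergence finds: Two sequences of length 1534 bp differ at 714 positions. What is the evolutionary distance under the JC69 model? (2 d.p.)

0.73

p = 714/1534 ≈ 0.46545.
d = −(3/4) ln(1 − 4p/3) = −0.75 ln(1 − 0.6206) = −0.75 ln(0.3794)
  = −0.75 × (-0.969164) = 0.726873 substitutions/site.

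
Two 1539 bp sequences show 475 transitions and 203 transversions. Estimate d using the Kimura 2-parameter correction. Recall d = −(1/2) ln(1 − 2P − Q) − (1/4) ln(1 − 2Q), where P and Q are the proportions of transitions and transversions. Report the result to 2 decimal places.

P = 475/1539 ≈ 0.308642 and Q = 203/1539 ≈ 0.131904.
Under the Kimura two-parameter model, d = −½ ln(1 − 2P − Q) − ¼ ln(1 − 2Q).
1 − 2P − Q = 0.250812, giving −½ ln(0.250812) = 0.691526.
1 − 2Q = 0.736192, giving −¼ ln(0.736192) = 0.076566.
d = 0.691526 + 0.076566 = 0.768092.

0.77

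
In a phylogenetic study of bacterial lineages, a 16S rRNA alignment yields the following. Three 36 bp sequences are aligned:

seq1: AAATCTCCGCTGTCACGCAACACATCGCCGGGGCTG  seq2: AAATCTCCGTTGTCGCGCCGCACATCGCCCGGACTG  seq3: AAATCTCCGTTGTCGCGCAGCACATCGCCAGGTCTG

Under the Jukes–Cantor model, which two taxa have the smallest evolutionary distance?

seq1–seq2: 6/36 differ, p = 0.167, d = 0.188.
seq1–seq3: 5/36 differ, p = 0.139, d = 0.154.
seq2–seq3: 3/36 differ, p = 0.083, d = 0.088.
The smallest distance is between seq2 and seq3.

seq2 and seq3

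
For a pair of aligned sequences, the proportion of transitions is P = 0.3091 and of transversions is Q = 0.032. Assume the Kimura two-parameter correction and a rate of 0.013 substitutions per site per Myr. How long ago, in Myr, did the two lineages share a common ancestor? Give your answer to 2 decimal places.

20.84

Under the Kimura two-parameter model, d = −½ ln(1 − 2P − Q) − ¼ ln(1 − 2Q).
1 − 2P − Q = 0.3498, giving −½ ln(0.3498) = 0.525197.
1 − 2Q = 0.936, giving −¼ ln(0.936) = 0.016535.
d = 0.525197 + 0.016535 = 0.541732.
Under a molecular clock d = 2μt, so t = d/(2μ) = 0.541732 / (2 × 0.013) = 20.84 Myr.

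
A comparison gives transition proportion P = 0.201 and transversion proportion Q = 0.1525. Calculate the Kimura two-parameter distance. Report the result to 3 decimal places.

0.495

Under the Kimura two-parameter model, d = −½ ln(1 − 2P − Q) − ¼ ln(1 − 2Q).
1 − 2P − Q = 0.4455, giving −½ ln(0.4455) = 0.404279.
1 − 2Q = 0.695, giving −¼ ln(0.695) = 0.090961.
d = 0.404279 + 0.090961 = 0.495240.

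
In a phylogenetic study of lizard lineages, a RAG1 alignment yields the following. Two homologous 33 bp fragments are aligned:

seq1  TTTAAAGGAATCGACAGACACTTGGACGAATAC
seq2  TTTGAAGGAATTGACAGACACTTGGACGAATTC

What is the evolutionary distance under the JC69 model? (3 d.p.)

The sequences differ at 3 of 33 sites (4, 12, 32), so p = 3/33 ≈ 0.090909.
d = −(3/4) ln(1 − 4p/3) = −0.75 ln(1 − 0.121212) = −0.75 ln(0.878788)
  = −0.75 × (-0.129212) = 0.096909 substitutions/site.

0.097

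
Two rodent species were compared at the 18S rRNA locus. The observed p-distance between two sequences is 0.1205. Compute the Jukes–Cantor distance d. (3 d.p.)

d = −(3/4) ln(1 − 4p/3) = −0.75 ln(1 − 0.160667) = −0.75 ln(0.839333)
  = −0.75 × (-0.175148) = 0.131361 substitutions/site.

0.131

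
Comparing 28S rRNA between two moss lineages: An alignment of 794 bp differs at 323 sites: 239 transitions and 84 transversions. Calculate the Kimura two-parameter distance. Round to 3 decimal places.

P = 239/794 ≈ 0.301008 and Q = 84/794 ≈ 0.105793.
Under the Kimura two-parameter model, d = −½ ln(1 − 2P − Q) − ¼ ln(1 − 2Q).
1 − 2P − Q = 0.292191, giving −½ ln(0.292191) = 0.615174.
1 − 2Q = 0.788414, giving −¼ ln(0.788414) = 0.059433.
d = 0.615174 + 0.059433 = 0.674607.

0.675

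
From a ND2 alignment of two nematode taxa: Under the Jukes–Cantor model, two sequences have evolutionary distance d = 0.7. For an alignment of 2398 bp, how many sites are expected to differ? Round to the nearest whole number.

1091

Invert JC69: p = (3/4)(1 − e^(−4d/3)) = 0.75 × (1 − e^(-0.933333)) = 0.75 × (1 − 0.393241) = 0.455069.
Expected differing sites = pL ≈ 0.455069 × 2398 = 1091.255462 ≈ 1091.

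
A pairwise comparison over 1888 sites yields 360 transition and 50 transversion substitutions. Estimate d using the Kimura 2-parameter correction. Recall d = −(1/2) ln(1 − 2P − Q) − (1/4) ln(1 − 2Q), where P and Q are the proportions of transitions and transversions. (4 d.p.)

0.2756

P = 360/1888 ≈ 0.190678 and Q = 50/1888 ≈ 0.026483.
Under the Kimura two-parameter model, d = −½ ln(1 − 2P − Q) − ¼ ln(1 − 2Q).
1 − 2P − Q = 0.592161, giving −½ ln(0.592161) = 0.261988.
1 − 2Q = 0.947034, giving −¼ ln(0.947034) = 0.013605.
d = 0.261988 + 0.013605 = 0.275593.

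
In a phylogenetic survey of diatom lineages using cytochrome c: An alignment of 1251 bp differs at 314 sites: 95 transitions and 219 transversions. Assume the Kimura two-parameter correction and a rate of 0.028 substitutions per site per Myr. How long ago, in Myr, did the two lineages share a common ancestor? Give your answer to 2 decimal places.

5.46

P = 95/1251 ≈ 0.075939 and Q = 219/1251 ≈ 0.17506.
Under the Kimura two-parameter model, d = −½ ln(1 − 2P − Q) − ¼ ln(1 − 2Q).
1 − 2P − Q = 0.673062, giving −½ ln(0.673062) = 0.197959.
1 − 2Q = 0.64988, giving −¼ ln(0.64988) = 0.107742.
d = 0.197959 + 0.107742 = 0.305701.
Under a molecular clock d = 2μt, so t = d/(2μ) = 0.305701 / (2 × 0.028) = 5.46 Myr.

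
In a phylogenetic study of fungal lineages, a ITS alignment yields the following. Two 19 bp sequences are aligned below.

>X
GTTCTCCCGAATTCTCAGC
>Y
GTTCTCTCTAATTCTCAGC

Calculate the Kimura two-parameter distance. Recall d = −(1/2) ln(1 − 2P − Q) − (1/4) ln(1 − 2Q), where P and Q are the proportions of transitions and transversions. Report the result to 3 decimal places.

Of 19 sites, 1 differences are transitions and 1 are transversions, so P = 1/19 ≈ 0.052632 and Q = 1/19 ≈ 0.052632.
Under the Kimura two-parameter model, d = −½ ln(1 − 2P − Q) − ¼ ln(1 − 2Q).
1 − 2P − Q = 0.842104, giving −½ ln(0.842104) = 0.085926.
1 − 2Q = 0.894736, giving −¼ ln(0.894736) = 0.027807.
d = 0.085926 + 0.027807 = 0.113733.

0.114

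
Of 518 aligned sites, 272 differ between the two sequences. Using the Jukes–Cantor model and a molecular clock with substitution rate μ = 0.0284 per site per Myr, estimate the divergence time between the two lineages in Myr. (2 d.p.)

p = 272/518 ≈ 0.525097.
d = −(3/4) ln(1 − 4p/3) = −0.75 ln(1 − 0.700129) = −0.75 ln(0.299871)
  = −0.75 × (-1.204403) = 0.903302 substitutions/site.
Under a molecular clock d = 2μt, so t = d/(2μ) = 0.903302 / (2 × 0.0284) = 15.90 Myr.

15.90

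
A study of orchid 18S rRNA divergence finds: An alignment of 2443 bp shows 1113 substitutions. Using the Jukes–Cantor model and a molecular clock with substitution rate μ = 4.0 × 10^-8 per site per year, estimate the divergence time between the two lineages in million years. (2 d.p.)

p = 1113/2443 ≈ 0.455587.
d = −(3/4) ln(1 − 4p/3) = −0.75 ln(1 − 0.607449) = −0.75 ln(0.392551)
  = −0.75 × (-0.935089) = 0.701317 substitutions/site.
Under a molecular clock d = 2μt, so t = d/(2μ) = 0.701317 / (2 × 4.0 × 10^-8) = 8.77 million years.

8.77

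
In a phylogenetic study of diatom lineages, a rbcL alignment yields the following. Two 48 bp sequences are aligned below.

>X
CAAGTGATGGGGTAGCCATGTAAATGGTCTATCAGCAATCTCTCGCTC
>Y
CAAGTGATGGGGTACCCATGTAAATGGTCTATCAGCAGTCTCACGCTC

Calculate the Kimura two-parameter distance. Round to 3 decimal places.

0.065

Of 48 sites, 1 differences are transitions and 2 are transversions, so P = 1/48 ≈ 0.020833 and Q = 2/48 ≈ 0.041667.
Under the Kimura two-parameter model, d = −½ ln(1 − 2P − Q) − ¼ ln(1 − 2Q).
1 − 2P − Q = 0.916667, giving −½ ln(0.916667) = 0.043506.
1 − 2Q = 0.916666, giving −¼ ln(0.916666) = 0.021753.
d = 0.043506 + 0.021753 = 0.065259.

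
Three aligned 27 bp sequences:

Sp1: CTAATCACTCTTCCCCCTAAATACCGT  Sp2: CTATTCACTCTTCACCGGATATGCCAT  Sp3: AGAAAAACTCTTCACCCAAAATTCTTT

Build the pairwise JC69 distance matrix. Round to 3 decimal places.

d(Sp1,Sp2) = 0.318, d(Sp1,Sp3) = 0.441, d(Sp2,Sp3) = 0.588

Sp1–Sp2: 7/27 sites differ → p ≈ 0.259259, d = −0.75 ln(1 − 0.345679) = 0.318118 ≈ 0.318.
Sp1–Sp3: 9/27 sites differ → p ≈ 0.333333, d = −0.75 ln(1 − 0.444444) = 0.440839 ≈ 0.441.
Sp2–Sp3: 11/27 sites differ → p ≈ 0.407407, d = −0.75 ln(1 − 0.543209) = 0.587647 ≈ 0.588.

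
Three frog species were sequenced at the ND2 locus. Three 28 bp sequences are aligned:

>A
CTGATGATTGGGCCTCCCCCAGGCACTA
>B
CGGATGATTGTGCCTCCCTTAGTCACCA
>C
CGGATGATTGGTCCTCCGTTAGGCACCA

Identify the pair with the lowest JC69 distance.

A–B: 6/28 differ, p = 0.214, d = 0.252.
A–C: 6/28 differ, p = 0.214, d = 0.252.
B–C: 4/28 differ, p = 0.143, d = 0.158.
The smallest distance is between B and C.

B and C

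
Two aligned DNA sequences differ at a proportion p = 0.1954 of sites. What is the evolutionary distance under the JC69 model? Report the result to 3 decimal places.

0.226

d = −(3/4) ln(1 − 4p/3) = −0.75 ln(1 − 0.260533) = −0.75 ln(0.739467)
  = −0.75 × (-0.301826) = 0.226370 substitutions/site.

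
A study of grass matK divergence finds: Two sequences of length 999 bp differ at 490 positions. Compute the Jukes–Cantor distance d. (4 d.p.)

p = 490/999 ≈ 0.49049.
d = −(3/4) ln(1 − 4p/3) = −0.75 ln(1 − 0.653987) = −0.75 ln(0.346013)
  = −0.75 × (-1.061279) = 0.795959 substitutions/site.

0.7960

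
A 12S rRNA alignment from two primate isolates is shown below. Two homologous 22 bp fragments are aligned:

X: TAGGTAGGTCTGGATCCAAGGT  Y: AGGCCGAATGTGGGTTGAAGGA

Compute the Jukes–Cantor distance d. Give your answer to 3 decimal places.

0.974

The sequences differ at 12 of 22 sites, so p = 12/22 ≈ 0.545455.
d = −(3/4) ln(1 − 4p/3) = −0.75 ln(1 − 0.727273) = −0.75 ln(0.272727)
  = −0.75 × (-1.299284) = 0.974463 substitutions/site.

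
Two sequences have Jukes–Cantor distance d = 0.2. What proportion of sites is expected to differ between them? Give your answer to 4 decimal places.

p = (3/4)(1 − e^(−4d/3)) = 0.75 × (1 − e^(-0.266667)) = 0.75 × (1 − 0.765928) = 0.175554.

0.1756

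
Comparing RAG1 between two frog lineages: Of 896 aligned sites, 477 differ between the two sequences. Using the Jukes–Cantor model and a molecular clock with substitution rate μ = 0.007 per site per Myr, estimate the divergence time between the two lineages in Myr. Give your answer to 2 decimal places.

66.28

p = 477/896 ≈ 0.532366.
d = −(3/4) ln(1 − 4p/3) = −0.75 ln(1 − 0.709821) = −0.75 ln(0.290179)
  = −0.75 × (-1.237257) = 0.927943 substitutions/site.
Under a molecular clock d = 2μt, so t = d/(2μ) = 0.927943 / (2 × 0.007) = 66.28 Myr.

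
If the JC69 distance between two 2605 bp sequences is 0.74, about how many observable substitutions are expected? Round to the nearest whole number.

1225

Invert JC69: p = (3/4)(1 − e^(−4d/3)) = 0.75 × (1 − e^(-0.986667)) = 0.75 × (1 − 0.372817) = 0.470387.
Expected differing sites = pL ≈ 0.470387 × 2605 = 1225.358135 ≈ 1225.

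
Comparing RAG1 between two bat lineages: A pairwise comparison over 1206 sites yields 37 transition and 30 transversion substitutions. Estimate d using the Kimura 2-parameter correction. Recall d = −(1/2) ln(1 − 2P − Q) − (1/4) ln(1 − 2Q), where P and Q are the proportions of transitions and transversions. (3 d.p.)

0.058

P = 37/1206 ≈ 0.03068 and Q = 30/1206 ≈ 0.024876.
Under the Kimura two-parameter model, d = −½ ln(1 − 2P − Q) − ¼ ln(1 − 2Q).
1 − 2P − Q = 0.913764, giving −½ ln(0.913764) = 0.045091.
1 − 2Q = 0.950248, giving −¼ ln(0.950248) = 0.012758.
d = 0.045091 + 0.012758 = 0.057849.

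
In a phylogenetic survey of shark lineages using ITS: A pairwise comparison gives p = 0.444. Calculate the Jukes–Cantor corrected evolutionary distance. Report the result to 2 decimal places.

0.67

d = −(3/4) ln(1 − 4p/3) = −0.75 ln(1 − 0.592) = −0.75 ln(0.408)
  = −0.75 × (-0.896488) = 0.672366 substitutions/site.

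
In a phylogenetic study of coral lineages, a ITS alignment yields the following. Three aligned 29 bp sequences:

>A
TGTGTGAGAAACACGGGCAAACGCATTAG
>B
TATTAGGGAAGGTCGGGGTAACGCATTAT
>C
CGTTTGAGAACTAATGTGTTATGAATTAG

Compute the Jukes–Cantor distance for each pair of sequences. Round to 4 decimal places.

A–B: 10/29 sites differ → p ≈ 0.344828, d = −0.75 ln(1 − 0.459771) = 0.461822 ≈ 0.4618.
A–C: 12/29 sites differ → p ≈ 0.413793, d = −0.75 ln(1 − 0.551724) = 0.601760 ≈ 0.6018.
B–C: 14/29 sites differ → p ≈ 0.482759, d = −0.75 ln(1 − 0.643679) = 0.773942 ≈ 0.7739.

d(A,B) = 0.4618, d(A,C) = 0.6018, d(B,C) = 0.7739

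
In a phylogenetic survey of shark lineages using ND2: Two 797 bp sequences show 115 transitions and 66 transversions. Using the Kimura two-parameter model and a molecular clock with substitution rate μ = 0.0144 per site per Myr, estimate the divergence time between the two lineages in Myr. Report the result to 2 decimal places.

P = 115/797 ≈ 0.144291 and Q = 66/797 ≈ 0.082811.
Under the Kimura two-parameter model, d = −½ ln(1 − 2P − Q) − ¼ ln(1 − 2Q).
1 − 2P − Q = 0.628607, giving −½ ln(0.628607) = 0.232125.
1 − 2Q = 0.834378, giving −¼ ln(0.834378) = 0.045267.
d = 0.232125 + 0.045267 = 0.277392.
Under a molecular clock d = 2μt, so t = d/(2μ) = 0.277392 / (2 × 0.0144) = 9.63 Myr.

9.63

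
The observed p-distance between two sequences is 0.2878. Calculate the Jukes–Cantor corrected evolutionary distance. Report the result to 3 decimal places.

0.363

d = −(3/4) ln(1 − 4p/3) = −0.75 ln(1 − 0.383733) = −0.75 ln(0.616267)
  = −0.75 × (-0.484075) = 0.363056 substitutions/site.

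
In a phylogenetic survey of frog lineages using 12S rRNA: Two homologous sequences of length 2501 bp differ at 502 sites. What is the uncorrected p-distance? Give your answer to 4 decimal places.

p = 502/2501 = 0.200719… ≈ 0.2007 (to 4 d.p.).

0.2007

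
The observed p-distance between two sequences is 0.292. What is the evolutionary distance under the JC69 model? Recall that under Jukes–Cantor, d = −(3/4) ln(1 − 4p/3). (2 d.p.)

0.37

d = −(3/4) ln(1 − 4p/3) = −0.75 ln(1 − 0.389333) = −0.75 ln(0.610667)
  = −0.75 × (-0.493203) = 0.369902 substitutions/site.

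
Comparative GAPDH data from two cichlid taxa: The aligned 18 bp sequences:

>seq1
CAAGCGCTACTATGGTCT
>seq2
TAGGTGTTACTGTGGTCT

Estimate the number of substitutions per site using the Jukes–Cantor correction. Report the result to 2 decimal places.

0.35

The sequences differ at 5 of 18 sites (1, 3, 5, 7, 12), so p = 5/18 ≈ 0.277778.
d = −(3/4) ln(1 − 4p/3) = −0.75 ln(1 − 0.370371) = −0.75 ln(0.629629)
  = −0.75 × (-0.462625) = 0.346969 substitutions/site.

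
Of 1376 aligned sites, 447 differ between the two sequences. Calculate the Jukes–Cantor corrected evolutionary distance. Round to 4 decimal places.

p = 447/1376 ≈ 0.324855.
d = −(3/4) ln(1 − 4p/3) = −0.75 ln(1 − 0.43314) = −0.75 ln(0.56686)
  = −0.75 × (-0.567643) = 0.425732 substitutions/site.

0.4257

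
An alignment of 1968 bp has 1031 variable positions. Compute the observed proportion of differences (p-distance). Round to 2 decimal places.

0.52

p = 1031/1968 = 0.523882… ≈ 0.52 (to 2 d.p.).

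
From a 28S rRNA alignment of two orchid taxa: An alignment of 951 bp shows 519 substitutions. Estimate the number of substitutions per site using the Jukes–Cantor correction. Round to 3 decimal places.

0.976

p = 519/951 ≈ 0.545741.
d = −(3/4) ln(1 − 4p/3) = −0.75 ln(1 − 0.727655) = −0.75 ln(0.272345)
  = −0.75 × (-1.300686) = 0.975515 substitutions/site.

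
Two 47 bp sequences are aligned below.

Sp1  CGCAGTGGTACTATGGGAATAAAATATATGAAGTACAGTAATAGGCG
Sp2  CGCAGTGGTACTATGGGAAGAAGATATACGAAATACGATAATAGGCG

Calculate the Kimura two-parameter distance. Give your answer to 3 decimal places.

0.144

Of 47 sites, 5 differences are transitions and 1 are transversions, so P = 5/47 ≈ 0.106383 and Q = 1/47 ≈ 0.021277.
Under the Kimura two-parameter model, d = −½ ln(1 − 2P − Q) − ¼ ln(1 − 2Q).
1 − 2P − Q = 0.765957, giving −½ ln(0.765957) = 0.133315.
1 − 2Q = 0.957446, giving −¼ ln(0.957446) = 0.010871.
d = 0.133315 + 0.010871 = 0.144186.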